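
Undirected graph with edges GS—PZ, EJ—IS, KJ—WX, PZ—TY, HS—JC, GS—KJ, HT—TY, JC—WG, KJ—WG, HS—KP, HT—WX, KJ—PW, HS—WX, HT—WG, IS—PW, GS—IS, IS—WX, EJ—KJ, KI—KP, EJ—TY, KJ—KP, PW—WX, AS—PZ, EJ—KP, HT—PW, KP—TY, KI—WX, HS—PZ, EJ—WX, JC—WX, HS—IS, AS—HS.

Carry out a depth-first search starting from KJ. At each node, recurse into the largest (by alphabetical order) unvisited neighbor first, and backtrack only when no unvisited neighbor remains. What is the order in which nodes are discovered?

KJ, WX, PW, IS, HS, PZ, TY, KP, KI, EJ, HT, WG, JC, GS, AS

Visit KJ
KJ → WX
WX → PW
PW → IS
IS → HS
HS → PZ
PZ → TY
TY → KP
KP → KI
KP → EJ
TY → HT
HT → WG
WG → JC
PZ → GS
PZ → AS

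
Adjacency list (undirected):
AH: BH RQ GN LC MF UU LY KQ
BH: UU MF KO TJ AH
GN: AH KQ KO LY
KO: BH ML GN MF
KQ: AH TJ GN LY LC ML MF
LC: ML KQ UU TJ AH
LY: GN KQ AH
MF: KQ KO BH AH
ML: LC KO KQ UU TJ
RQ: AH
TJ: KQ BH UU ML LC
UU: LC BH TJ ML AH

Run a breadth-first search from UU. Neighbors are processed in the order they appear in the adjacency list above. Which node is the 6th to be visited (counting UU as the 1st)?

Visit UU; enqueue LC, BH, TJ, ML, AH → queue [LC, BH, TJ, ML, AH]
Visit LC; enqueue KQ → queue [BH, TJ, ML, AH, KQ]
Visit BH; enqueue MF, KO → queue [TJ, ML, AH, KQ, MF, KO]
Visit TJ → queue [ML, AH, KQ, MF, KO]
Visit ML → queue [AH, KQ, MF, KO]
Visit AH; enqueue RQ, GN, LY → queue [KQ, MF, KO, RQ, GN, LY]
Visit KQ → queue [MF, KO, RQ, GN, LY]
Visit MF → queue [KO, RQ, GN, LY]
Visit KO → queue [RQ, GN, LY]
Visit RQ → queue [GN, LY]
Visit GN → queue [LY]
Visit LY → queue []

Visit order: UU, LC, BH, TJ, ML, AH, KQ, MF, KO, RQ, GN, LY

AH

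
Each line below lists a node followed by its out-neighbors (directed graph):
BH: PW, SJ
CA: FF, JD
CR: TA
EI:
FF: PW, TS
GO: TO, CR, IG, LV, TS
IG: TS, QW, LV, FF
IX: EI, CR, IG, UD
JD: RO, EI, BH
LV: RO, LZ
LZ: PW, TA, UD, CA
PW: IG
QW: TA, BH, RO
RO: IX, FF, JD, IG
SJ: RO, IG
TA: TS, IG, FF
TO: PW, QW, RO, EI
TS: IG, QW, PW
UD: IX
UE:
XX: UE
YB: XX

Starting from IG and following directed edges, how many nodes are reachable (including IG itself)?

BFS from IG visits: IG, TS, QW, LV, FF, PW, TA, BH, RO, LZ, SJ, IX, JD, UD, CA, EI, CR
Reachable nodes: 17 of 22 total.

17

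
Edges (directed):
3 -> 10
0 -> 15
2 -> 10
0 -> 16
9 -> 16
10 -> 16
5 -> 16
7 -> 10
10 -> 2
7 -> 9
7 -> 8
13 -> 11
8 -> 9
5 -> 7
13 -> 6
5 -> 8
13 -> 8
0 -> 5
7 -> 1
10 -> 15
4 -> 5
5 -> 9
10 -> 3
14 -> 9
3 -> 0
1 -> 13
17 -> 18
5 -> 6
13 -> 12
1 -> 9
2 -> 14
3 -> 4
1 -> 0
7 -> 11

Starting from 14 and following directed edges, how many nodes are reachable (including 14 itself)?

3

BFS from 14 visits: 14, 9, 16
Reachable nodes: 3 of 19 total.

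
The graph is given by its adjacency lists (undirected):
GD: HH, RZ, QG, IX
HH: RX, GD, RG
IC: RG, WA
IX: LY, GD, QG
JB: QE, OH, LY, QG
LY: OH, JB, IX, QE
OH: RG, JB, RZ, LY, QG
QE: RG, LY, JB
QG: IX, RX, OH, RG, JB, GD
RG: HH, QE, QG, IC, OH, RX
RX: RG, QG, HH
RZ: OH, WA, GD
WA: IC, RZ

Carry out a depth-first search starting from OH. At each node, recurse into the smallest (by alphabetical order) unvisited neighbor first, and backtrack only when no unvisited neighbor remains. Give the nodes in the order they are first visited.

Visit OH
OH → JB
JB → LY
LY → IX
IX → GD
GD → HH
HH → RG
RG → IC
IC → WA
WA → RZ
RG → QE
RG → QG
QG → RX

OH, JB, LY, IX, GD, HH, RG, IC, WA, RZ, QE, QG, RX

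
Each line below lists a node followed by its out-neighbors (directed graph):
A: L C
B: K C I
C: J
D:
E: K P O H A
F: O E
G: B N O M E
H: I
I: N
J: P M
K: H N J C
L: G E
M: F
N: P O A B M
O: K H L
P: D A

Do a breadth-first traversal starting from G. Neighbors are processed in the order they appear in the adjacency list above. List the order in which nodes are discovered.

G -> B -> N -> O -> M -> E -> K -> C -> I -> P -> A -> H -> L -> F -> J -> D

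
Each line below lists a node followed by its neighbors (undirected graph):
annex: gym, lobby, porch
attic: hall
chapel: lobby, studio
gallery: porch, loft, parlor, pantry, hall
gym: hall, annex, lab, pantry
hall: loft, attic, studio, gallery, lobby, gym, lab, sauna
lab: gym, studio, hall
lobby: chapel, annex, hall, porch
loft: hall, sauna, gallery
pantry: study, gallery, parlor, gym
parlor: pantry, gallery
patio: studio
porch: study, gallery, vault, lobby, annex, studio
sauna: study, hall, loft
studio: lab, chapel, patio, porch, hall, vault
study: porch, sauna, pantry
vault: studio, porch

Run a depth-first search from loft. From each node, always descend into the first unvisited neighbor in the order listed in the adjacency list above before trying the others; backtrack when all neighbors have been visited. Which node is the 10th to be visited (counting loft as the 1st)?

Visit loft
loft → hall
hall → attic
hall → studio
studio → lab
lab → gym
gym → annex
annex → lobby
lobby → chapel
lobby → porch
porch → study
study → sauna
study → pantry
pantry → gallery
gallery → parlor
porch → vault
studio → patio

Visit order: loft, hall, attic, studio, lab, gym, annex, lobby, chapel, porch, study, sauna, pantry, gallery, parlor, vault, patio

porch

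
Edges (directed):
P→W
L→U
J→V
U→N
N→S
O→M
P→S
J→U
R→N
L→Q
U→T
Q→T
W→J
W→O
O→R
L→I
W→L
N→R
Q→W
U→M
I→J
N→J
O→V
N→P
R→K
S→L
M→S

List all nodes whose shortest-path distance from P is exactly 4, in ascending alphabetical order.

Level 0: P
Level 1: S, W
Level 2: J, L, O
Level 3: I, M, Q, R, U, V
Level 4: K, N, T

K, N, T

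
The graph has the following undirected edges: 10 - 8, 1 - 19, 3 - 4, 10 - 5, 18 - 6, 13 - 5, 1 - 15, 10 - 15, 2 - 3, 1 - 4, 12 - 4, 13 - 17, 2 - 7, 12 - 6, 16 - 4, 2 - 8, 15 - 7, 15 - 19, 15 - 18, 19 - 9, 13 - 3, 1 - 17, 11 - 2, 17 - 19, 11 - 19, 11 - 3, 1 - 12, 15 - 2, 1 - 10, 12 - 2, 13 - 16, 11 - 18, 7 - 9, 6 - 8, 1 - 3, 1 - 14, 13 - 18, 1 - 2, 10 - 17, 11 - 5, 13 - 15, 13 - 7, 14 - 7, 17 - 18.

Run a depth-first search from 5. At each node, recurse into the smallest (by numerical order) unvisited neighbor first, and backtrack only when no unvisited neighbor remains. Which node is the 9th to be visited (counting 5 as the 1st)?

Visit 5
5 → 10
10 → 1
1 → 2
2 → 3
3 → 4
4 → 12
12 → 6
6 → 8
6 → 18
18 → 11
11 → 19
19 → 9
9 → 7
7 → 13
13 → 15
13 → 16
13 → 17
7 → 14

Visit order: 5, 10, 1, 2, 3, 4, 12, 6, 8, 18, 11, 19, 9, 7, 13, 15, 16, 17, 14

8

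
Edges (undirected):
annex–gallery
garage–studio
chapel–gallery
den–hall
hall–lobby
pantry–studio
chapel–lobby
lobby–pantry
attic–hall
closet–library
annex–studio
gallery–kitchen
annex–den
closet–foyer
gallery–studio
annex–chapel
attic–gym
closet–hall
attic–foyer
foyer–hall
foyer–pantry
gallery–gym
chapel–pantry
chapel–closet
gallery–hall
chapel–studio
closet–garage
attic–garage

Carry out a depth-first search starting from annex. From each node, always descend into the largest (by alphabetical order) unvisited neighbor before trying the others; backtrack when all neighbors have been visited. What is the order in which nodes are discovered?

annex, studio, pantry, lobby, hall, gallery, kitchen, gym, attic, garage, closet, library, foyer, chapel, den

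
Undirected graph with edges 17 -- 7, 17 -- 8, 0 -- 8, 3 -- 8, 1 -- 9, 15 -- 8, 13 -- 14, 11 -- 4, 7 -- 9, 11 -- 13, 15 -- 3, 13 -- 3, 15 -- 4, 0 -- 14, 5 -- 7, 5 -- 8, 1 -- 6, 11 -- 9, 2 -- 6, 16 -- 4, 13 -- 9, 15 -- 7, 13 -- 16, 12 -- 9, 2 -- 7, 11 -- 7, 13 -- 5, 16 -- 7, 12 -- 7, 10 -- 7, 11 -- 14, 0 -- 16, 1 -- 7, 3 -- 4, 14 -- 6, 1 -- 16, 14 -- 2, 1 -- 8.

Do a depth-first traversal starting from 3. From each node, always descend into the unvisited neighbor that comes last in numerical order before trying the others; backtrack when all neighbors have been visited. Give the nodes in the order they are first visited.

Visit 3
3 → 15
15 → 8
8 → 17
17 → 7
7 → 16
16 → 13
13 → 14
14 → 11
11 → 9
9 → 12
9 → 1
1 → 6
6 → 2
11 → 4
14 → 0
13 → 5
7 → 10

3 15 8 17 7 16 13 14 11 9 12 1 6 2 4 0 5 10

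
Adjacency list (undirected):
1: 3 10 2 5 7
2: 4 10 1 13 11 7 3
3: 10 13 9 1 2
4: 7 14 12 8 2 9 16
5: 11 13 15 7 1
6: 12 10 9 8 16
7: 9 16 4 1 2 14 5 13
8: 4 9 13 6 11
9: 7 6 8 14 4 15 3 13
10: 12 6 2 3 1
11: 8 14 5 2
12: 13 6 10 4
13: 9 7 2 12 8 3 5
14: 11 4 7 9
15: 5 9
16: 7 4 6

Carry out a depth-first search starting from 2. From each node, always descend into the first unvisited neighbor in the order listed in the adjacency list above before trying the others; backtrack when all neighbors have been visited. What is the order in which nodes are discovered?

2 -> 4 -> 7 -> 9 -> 6 -> 12 -> 13 -> 8 -> 11 -> 14 -> 5 -> 15 -> 1 -> 3 -> 10 -> 16

Visit 2
2 → 4
4 → 7
7 → 9
9 → 6
6 → 12
12 → 13
13 → 8
8 → 11
11 → 14
11 → 5
5 → 15
5 → 1
1 → 3
3 → 10
6 → 16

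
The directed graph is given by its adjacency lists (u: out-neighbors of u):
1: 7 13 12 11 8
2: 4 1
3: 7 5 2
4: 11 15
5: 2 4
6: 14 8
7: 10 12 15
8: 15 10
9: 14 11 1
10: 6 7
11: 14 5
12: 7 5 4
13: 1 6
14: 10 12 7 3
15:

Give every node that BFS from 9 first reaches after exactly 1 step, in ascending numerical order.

1, 11, 14

Level 0: 9
Level 1: 1, 11, 14
Level 2: 3, 5, 7, 8, 10, 12, 13
Level 3: 2, 4, 6, 15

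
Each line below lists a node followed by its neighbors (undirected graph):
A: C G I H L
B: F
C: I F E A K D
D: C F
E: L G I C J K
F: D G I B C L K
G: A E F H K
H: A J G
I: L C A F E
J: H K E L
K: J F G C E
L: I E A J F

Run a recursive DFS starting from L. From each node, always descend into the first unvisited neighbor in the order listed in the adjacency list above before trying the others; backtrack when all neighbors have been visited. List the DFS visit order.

Visit L
L → I
I → C
C → F
F → D
F → G
G → A
A → H
H → J
J → K
K → E
F → B

L, I, C, F, D, G, A, H, J, K, E, B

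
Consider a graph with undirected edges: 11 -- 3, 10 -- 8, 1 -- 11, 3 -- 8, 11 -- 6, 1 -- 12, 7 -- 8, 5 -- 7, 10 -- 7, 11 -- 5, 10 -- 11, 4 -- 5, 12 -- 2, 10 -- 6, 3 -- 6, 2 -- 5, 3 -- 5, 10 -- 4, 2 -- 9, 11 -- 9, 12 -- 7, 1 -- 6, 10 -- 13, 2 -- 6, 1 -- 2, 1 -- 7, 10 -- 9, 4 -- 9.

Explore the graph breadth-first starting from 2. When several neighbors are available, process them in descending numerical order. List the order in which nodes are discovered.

2, 12, 9, 6, 5, 1, 7, 11, 10, 4, 3, 8, 13

Visit 2; enqueue 12, 9, 6, 5, 1 → queue [12, 9, 6, 5, 1]
Visit 12; enqueue 7 → queue [9, 6, 5, 1, 7]
Visit 9; enqueue 11, 10, 4 → queue [6, 5, 1, 7, 11, 10, 4]
Visit 6; enqueue 3 → queue [5, 1, 7, 11, 10, 4, 3]
Visit 5 → queue [1, 7, 11, 10, 4, 3]
Visit 1 → queue [7, 11, 10, 4, 3]
Visit 7; enqueue 8 → queue [11, 10, 4, 3, 8]
Visit 11 → queue [10, 4, 3, 8]
Visit 10; enqueue 13 → queue [4, 3, 8, 13]
Visit 4 → queue [3, 8, 13]
Visit 3 → queue [8, 13]
Visit 8 → queue [13]
Visit 13 → queue []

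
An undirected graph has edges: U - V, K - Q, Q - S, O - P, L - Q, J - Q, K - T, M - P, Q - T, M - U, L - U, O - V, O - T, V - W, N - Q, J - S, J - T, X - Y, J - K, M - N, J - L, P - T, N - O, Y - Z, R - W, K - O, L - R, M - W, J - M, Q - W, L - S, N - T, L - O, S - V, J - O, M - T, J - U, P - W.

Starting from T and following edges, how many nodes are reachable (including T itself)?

BFS from T visits: T, J, K, M, N, O, P, Q, L, S, U, W, V, R
Reachable nodes: 14 of 17 total.

14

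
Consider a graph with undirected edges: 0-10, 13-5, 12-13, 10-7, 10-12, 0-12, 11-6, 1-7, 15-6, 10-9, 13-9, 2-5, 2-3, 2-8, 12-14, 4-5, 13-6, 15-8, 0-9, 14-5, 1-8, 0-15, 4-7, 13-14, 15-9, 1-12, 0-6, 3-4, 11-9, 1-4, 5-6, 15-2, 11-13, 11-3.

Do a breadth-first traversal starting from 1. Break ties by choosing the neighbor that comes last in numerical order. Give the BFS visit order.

1, 12, 8, 7, 4, 14, 13, 10, 0, 15, 2, 5, 3, 11, 9, 6

Visit 1; enqueue 12, 8, 7, 4 → queue [12, 8, 7, 4]
Visit 12; enqueue 14, 13, 10, 0 → queue [8, 7, 4, 14, 13, 10, 0]
Visit 8; enqueue 15, 2 → queue [7, 4, 14, 13, 10, 0, 15, 2]
Visit 7 → queue [4, 14, 13, 10, 0, 15, 2]
Visit 4; enqueue 5, 3 → queue [14, 13, 10, 0, 15, 2, 5, 3]
Visit 14 → queue [13, 10, 0, 15, 2, 5, 3]
Visit 13; enqueue 11, 9, 6 → queue [10, 0, 15, 2, 5, 3, 11, 9, 6]
Visit 10 → queue [0, 15, 2, 5, 3, 11, 9, 6]
Visit 0 → queue [15, 2, 5, 3, 11, 9, 6]
Visit 15 → queue [2, 5, 3, 11, 9, 6]
Visit 2 → queue [5, 3, 11, 9, 6]
Visit 5 → queue [3, 11, 9, 6]
Visit 3 → queue [11, 9, 6]
Visit 11 → queue [9, 6]
Visit 9 → queue [6]
Visit 6 → queue []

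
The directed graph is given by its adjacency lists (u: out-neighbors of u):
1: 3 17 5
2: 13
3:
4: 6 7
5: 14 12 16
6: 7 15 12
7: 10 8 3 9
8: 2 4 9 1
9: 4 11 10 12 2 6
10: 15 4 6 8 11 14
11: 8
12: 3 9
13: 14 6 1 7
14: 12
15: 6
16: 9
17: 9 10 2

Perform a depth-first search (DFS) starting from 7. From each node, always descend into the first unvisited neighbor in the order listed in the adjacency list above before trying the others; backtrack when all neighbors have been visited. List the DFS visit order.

7, 10, 15, 6, 12, 3, 9, 4, 11, 8, 2, 13, 14, 1, 17, 5, 16

Visit 7
7 → 10
10 → 15
15 → 6
6 → 12
12 → 3
12 → 9
9 → 4
9 → 11
11 → 8
8 → 2
2 → 13
13 → 14
13 → 1
1 → 17
1 → 5
5 → 16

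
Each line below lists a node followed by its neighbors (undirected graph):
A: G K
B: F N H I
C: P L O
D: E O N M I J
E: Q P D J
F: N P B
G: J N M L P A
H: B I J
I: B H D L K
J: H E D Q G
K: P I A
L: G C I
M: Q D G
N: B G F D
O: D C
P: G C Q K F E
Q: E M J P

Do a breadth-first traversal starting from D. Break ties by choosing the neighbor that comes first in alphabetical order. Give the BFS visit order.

D, E, I, J, M, N, O, P, Q, B, H, K, L, G, F, C, A

Visit D; enqueue E, I, J, M, N, O → queue [E, I, J, M, N, O]
Visit E; enqueue P, Q → queue [I, J, M, N, O, P, Q]
Visit I; enqueue B, H, K, L → queue [J, M, N, O, P, Q, B, H, K, L]
Visit J; enqueue G → queue [M, N, O, P, Q, B, H, K, L, G]
Visit M → queue [N, O, P, Q, B, H, K, L, G]
Visit N; enqueue F → queue [O, P, Q, B, H, K, L, G, F]
Visit O; enqueue C → queue [P, Q, B, H, K, L, G, F, C]
Visit P → queue [Q, B, H, K, L, G, F, C]
Visit Q → queue [B, H, K, L, G, F, C]
Visit B → queue [H, K, L, G, F, C]
Visit H → queue [K, L, G, F, C]
Visit K; enqueue A → queue [L, G, F, C, A]
Visit L → queue [G, F, C, A]
Visit G → queue [F, C, A]
Visit F → queue [C, A]
Visit C → queue [A]
Visit A → queue []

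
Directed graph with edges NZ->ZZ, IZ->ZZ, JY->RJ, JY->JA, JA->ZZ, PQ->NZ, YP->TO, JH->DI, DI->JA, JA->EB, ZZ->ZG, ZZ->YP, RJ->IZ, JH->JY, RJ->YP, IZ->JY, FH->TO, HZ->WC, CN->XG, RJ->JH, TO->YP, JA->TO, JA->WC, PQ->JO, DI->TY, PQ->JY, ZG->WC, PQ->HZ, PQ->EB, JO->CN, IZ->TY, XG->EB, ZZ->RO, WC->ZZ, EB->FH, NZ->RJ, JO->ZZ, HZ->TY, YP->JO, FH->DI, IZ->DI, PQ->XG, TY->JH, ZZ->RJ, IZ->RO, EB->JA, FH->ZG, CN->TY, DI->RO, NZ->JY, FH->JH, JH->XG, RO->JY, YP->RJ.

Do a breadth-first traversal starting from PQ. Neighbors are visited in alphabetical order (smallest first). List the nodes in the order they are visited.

PQ, EB, HZ, JO, JY, NZ, XG, FH, JA, TY, WC, CN, ZZ, RJ, DI, JH, TO, ZG, RO, YP, IZ

Visit PQ; enqueue EB, HZ, JO, JY, NZ, XG → queue [EB, HZ, JO, JY, NZ, XG]
Visit EB; enqueue FH, JA → queue [HZ, JO, JY, NZ, XG, FH, JA]
Visit HZ; enqueue TY, WC → queue [JO, JY, NZ, XG, FH, JA, TY, WC]
Visit JO; enqueue CN, ZZ → queue [JY, NZ, XG, FH, JA, TY, WC, CN, ZZ]
Visit JY; enqueue RJ → queue [NZ, XG, FH, JA, TY, WC, CN, ZZ, RJ]
Visit NZ → queue [XG, FH, JA, TY, WC, CN, ZZ, RJ]
Visit XG → queue [FH, JA, TY, WC, CN, ZZ, RJ]
Visit FH; enqueue DI, JH, TO, ZG → queue [JA, TY, WC, CN, ZZ, RJ, DI, JH, TO, ZG]
Visit JA → queue [TY, WC, CN, ZZ, RJ, DI, JH, TO, ZG]
Visit TY → queue [WC, CN, ZZ, RJ, DI, JH, TO, ZG]
Visit WC → queue [CN, ZZ, RJ, DI, JH, TO, ZG]
Visit CN → queue [ZZ, RJ, DI, JH, TO, ZG]
Visit ZZ; enqueue RO, YP → queue [RJ, DI, JH, TO, ZG, RO, YP]
Visit RJ; enqueue IZ → queue [DI, JH, TO, ZG, RO, YP, IZ]
Visit DI → queue [JH, TO, ZG, RO, YP, IZ]
Visit JH → queue [TO, ZG, RO, YP, IZ]
Visit TO → queue [ZG, RO, YP, IZ]
Visit ZG → queue [RO, YP, IZ]
Visit RO → queue [YP, IZ]
Visit YP → queue [IZ]
Visit IZ → queue []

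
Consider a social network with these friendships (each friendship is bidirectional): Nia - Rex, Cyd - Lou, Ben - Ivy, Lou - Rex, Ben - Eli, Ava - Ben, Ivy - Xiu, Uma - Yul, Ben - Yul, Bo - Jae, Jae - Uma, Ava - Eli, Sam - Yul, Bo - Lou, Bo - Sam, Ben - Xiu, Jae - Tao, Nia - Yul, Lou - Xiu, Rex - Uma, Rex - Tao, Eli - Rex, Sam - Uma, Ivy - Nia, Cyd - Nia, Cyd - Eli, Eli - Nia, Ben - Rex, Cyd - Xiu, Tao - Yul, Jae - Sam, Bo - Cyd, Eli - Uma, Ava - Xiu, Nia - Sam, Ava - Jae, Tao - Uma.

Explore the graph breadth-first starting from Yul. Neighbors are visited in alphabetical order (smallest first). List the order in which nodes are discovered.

Visit Yul; enqueue Ben, Nia, Sam, Tao, Uma → queue [Ben, Nia, Sam, Tao, Uma]
Visit Ben; enqueue Ava, Eli, Ivy, Rex, Xiu → queue [Nia, Sam, Tao, Uma, Ava, Eli, Ivy, Rex, Xiu]
Visit Nia; enqueue Cyd → queue [Sam, Tao, Uma, Ava, Eli, Ivy, Rex, Xiu, Cyd]
Visit Sam; enqueue Bo, Jae → queue [Tao, Uma, Ava, Eli, Ivy, Rex, Xiu, Cyd, Bo, Jae]
Visit Tao → queue [Uma, Ava, Eli, Ivy, Rex, Xiu, Cyd, Bo, Jae]
Visit Uma → queue [Ava, Eli, Ivy, Rex, Xiu, Cyd, Bo, Jae]
Visit Ava → queue [Eli, Ivy, Rex, Xiu, Cyd, Bo, Jae]
Visit Eli → queue [Ivy, Rex, Xiu, Cyd, Bo, Jae]
Visit Ivy → queue [Rex, Xiu, Cyd, Bo, Jae]
Visit Rex; enqueue Lou → queue [Xiu, Cyd, Bo, Jae, Lou]
Visit Xiu → queue [Cyd, Bo, Jae, Lou]
Visit Cyd → queue [Bo, Jae, Lou]
Visit Bo → queue [Jae, Lou]
Visit Jae → queue [Lou]
Visit Lou → queue []

Yul -> Ben -> Nia -> Sam -> Tao -> Uma -> Ava -> Eli -> Ivy -> Rex -> Xiu -> Cyd -> Bo -> Jae -> Lou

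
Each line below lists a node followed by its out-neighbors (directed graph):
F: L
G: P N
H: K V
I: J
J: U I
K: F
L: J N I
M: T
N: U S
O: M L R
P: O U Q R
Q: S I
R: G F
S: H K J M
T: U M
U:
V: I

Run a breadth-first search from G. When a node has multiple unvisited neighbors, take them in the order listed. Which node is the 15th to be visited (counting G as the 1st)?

Visit G; enqueue P, N → queue [P, N]
Visit P; enqueue O, U, Q, R → queue [N, O, U, Q, R]
Visit N; enqueue S → queue [O, U, Q, R, S]
Visit O; enqueue M, L → queue [U, Q, R, S, M, L]
Visit U → queue [Q, R, S, M, L]
Visit Q; enqueue I → queue [R, S, M, L, I]
Visit R; enqueue F → queue [S, M, L, I, F]
Visit S; enqueue H, K, J → queue [M, L, I, F, H, K, J]
Visit M; enqueue T → queue [L, I, F, H, K, J, T]
Visit L → queue [I, F, H, K, J, T]
Visit I → queue [F, H, K, J, T]
Visit F → queue [H, K, J, T]
Visit H; enqueue V → queue [K, J, T, V]
Visit K → queue [J, T, V]
Visit J → queue [T, V]
Visit T → queue [V]
Visit V → queue []

Visit order: G, P, N, O, U, Q, R, S, M, L, I, F, H, K, J, T, V

J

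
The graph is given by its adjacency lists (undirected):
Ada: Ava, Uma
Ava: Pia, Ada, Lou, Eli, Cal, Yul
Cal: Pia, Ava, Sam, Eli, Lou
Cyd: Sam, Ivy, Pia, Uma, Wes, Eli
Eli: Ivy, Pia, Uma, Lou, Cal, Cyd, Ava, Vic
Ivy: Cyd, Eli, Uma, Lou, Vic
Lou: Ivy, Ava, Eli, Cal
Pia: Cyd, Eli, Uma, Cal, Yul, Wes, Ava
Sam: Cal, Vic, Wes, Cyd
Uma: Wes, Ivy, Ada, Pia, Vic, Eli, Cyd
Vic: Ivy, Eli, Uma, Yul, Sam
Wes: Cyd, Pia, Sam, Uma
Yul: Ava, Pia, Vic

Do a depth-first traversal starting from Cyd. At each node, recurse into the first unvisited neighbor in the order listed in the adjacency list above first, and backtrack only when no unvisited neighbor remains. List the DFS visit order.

Cyd → Sam → Cal → Pia → Eli → Ivy → Uma → Wes → Ada → Ava → Lou → Yul → Vic

Visit Cyd
Cyd → Sam
Sam → Cal
Cal → Pia
Pia → Eli
Eli → Ivy
Ivy → Uma
Uma → Wes
Uma → Ada
Ada → Ava
Ava → Lou
Ava → Yul
Yul → Vic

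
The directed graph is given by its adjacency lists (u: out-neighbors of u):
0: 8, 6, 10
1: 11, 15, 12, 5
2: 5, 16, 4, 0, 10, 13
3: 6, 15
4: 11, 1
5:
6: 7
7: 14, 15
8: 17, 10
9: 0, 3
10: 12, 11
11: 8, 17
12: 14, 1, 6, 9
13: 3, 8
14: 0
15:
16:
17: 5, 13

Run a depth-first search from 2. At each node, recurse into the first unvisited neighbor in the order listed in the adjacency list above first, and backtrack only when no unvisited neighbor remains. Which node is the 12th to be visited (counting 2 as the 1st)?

14

Visit 2
2 → 5
2 → 16
2 → 4
4 → 11
11 → 8
8 → 17
17 → 13
13 → 3
3 → 6
6 → 7
7 → 14
14 → 0
0 → 10
10 → 12
12 → 1
1 → 15
12 → 9

Visit order: 2, 5, 16, 4, 11, 8, 17, 13, 3, 6, 7, 14, 0, 10, 12, 1, 15, 9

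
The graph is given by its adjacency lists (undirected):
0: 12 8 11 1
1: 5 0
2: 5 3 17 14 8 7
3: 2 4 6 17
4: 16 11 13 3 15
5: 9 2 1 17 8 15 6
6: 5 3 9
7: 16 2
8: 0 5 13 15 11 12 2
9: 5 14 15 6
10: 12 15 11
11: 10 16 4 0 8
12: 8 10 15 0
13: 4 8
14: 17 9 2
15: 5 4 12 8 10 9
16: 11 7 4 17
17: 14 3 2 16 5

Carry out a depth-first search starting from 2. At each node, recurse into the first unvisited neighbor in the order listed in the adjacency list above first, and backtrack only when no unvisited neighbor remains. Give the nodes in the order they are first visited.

2 -> 5 -> 9 -> 14 -> 17 -> 3 -> 4 -> 16 -> 11 -> 10 -> 12 -> 8 -> 0 -> 1 -> 13 -> 15 -> 7 -> 6

Visit 2
2 → 5
5 → 9
9 → 14
14 → 17
17 → 3
3 → 4
4 → 16
16 → 11
11 → 10
10 → 12
12 → 8
8 → 0
0 → 1
8 → 13
8 → 15
16 → 7
3 → 6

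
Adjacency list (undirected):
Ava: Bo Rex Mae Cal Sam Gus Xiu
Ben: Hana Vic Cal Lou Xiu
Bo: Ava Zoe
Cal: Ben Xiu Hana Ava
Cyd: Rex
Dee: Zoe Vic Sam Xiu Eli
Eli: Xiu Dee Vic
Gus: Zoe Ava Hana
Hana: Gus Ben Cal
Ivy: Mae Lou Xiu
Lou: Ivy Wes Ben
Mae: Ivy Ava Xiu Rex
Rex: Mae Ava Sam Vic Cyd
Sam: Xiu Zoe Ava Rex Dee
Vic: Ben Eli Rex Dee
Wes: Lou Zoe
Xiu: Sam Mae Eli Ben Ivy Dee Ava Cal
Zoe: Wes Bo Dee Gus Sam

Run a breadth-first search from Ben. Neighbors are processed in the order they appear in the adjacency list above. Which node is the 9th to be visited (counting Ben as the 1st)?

Rex

Visit Ben; enqueue Hana, Vic, Cal, Lou, Xiu → queue [Hana, Vic, Cal, Lou, Xiu]
Visit Hana; enqueue Gus → queue [Vic, Cal, Lou, Xiu, Gus]
Visit Vic; enqueue Eli, Rex, Dee → queue [Cal, Lou, Xiu, Gus, Eli, Rex, Dee]
Visit Cal; enqueue Ava → queue [Lou, Xiu, Gus, Eli, Rex, Dee, Ava]
Visit Lou; enqueue Ivy, Wes → queue [Xiu, Gus, Eli, Rex, Dee, Ava, Ivy, Wes]
Visit Xiu; enqueue Sam, Mae → queue [Gus, Eli, Rex, Dee, Ava, Ivy, Wes, Sam, Mae]
Visit Gus; enqueue Zoe → queue [Eli, Rex, Dee, Ava, Ivy, Wes, Sam, Mae, Zoe]
Visit Eli → queue [Rex, Dee, Ava, Ivy, Wes, Sam, Mae, Zoe]
Visit Rex; enqueue Cyd → queue [Dee, Ava, Ivy, Wes, Sam, Mae, Zoe, Cyd]
Visit Dee → queue [Ava, Ivy, Wes, Sam, Mae, Zoe, Cyd]
Visit Ava; enqueue Bo → queue [Ivy, Wes, Sam, Mae, Zoe, Cyd, Bo]
Visit Ivy → queue [Wes, Sam, Mae, Zoe, Cyd, Bo]
Visit Wes → queue [Sam, Mae, Zoe, Cyd, Bo]
Visit Sam → queue [Mae, Zoe, Cyd, Bo]
Visit Mae → queue [Zoe, Cyd, Bo]
Visit Zoe → queue [Cyd, Bo]
Visit Cyd → queue [Bo]
Visit Bo → queue []

Visit order: Ben, Hana, Vic, Cal, Lou, Xiu, Gus, Eli, Rex, Dee, Ava, Ivy, Wes, Sam, Mae, Zoe, Cyd, Bo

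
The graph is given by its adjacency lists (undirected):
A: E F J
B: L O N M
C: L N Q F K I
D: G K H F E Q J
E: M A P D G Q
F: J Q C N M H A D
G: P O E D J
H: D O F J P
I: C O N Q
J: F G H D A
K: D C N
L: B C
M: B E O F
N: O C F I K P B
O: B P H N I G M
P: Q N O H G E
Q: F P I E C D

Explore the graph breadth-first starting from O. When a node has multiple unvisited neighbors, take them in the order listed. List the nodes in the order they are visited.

Visit O; enqueue B, P, H, N, I, G, M → queue [B, P, H, N, I, G, M]
Visit B; enqueue L → queue [P, H, N, I, G, M, L]
Visit P; enqueue Q, E → queue [H, N, I, G, M, L, Q, E]
Visit H; enqueue D, F, J → queue [N, I, G, M, L, Q, E, D, F, J]
Visit N; enqueue C, K → queue [I, G, M, L, Q, E, D, F, J, C, K]
Visit I → queue [G, M, L, Q, E, D, F, J, C, K]
Visit G → queue [M, L, Q, E, D, F, J, C, K]
Visit M → queue [L, Q, E, D, F, J, C, K]
Visit L → queue [Q, E, D, F, J, C, K]
Visit Q → queue [E, D, F, J, C, K]
Visit E; enqueue A → queue [D, F, J, C, K, A]
Visit D → queue [F, J, C, K, A]
Visit F → queue [J, C, K, A]
Visit J → queue [C, K, A]
Visit C → queue [K, A]
Visit K → queue [A]
Visit A → queue []

O B P H N I G M L Q E D F J C K A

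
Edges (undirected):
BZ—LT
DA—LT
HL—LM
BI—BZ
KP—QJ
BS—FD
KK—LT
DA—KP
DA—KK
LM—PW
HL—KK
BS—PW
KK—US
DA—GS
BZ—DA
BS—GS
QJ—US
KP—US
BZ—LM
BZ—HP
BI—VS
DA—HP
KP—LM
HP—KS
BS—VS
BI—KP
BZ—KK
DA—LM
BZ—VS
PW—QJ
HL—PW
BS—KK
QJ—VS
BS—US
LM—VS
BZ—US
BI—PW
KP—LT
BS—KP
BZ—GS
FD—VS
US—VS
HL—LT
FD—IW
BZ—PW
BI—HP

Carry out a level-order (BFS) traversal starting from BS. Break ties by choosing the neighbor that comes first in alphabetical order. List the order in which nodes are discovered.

Visit BS; enqueue FD, GS, KK, KP, PW, US, VS → queue [FD, GS, KK, KP, PW, US, VS]
Visit FD; enqueue IW → queue [GS, KK, KP, PW, US, VS, IW]
Visit GS; enqueue BZ, DA → queue [KK, KP, PW, US, VS, IW, BZ, DA]
Visit KK; enqueue HL, LT → queue [KP, PW, US, VS, IW, BZ, DA, HL, LT]
Visit KP; enqueue BI, LM, QJ → queue [PW, US, VS, IW, BZ, DA, HL, LT, BI, LM, QJ]
Visit PW → queue [US, VS, IW, BZ, DA, HL, LT, BI, LM, QJ]
Visit US → queue [VS, IW, BZ, DA, HL, LT, BI, LM, QJ]
Visit VS → queue [IW, BZ, DA, HL, LT, BI, LM, QJ]
Visit IW → queue [BZ, DA, HL, LT, BI, LM, QJ]
Visit BZ; enqueue HP → queue [DA, HL, LT, BI, LM, QJ, HP]
Visit DA → queue [HL, LT, BI, LM, QJ, HP]
Visit HL → queue [LT, BI, LM, QJ, HP]
Visit LT → queue [BI, LM, QJ, HP]
Visit BI → queue [LM, QJ, HP]
Visit LM → queue [QJ, HP]
Visit QJ → queue [HP]
Visit HP; enqueue KS → queue [KS]
Visit KS → queue []

BS, FD, GS, KK, KP, PW, US, VS, IW, BZ, DA, HL, LT, BI, LM, QJ, HP, KS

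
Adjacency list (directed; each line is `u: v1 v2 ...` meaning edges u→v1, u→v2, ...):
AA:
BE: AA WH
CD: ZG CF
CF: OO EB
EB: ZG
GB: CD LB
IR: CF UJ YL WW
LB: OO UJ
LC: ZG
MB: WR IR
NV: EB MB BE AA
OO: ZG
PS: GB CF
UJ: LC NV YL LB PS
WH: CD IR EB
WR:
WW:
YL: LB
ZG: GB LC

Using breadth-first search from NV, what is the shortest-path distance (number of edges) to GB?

Level 0: NV
Level 1: AA, BE, EB, MB
Level 2: IR, WH, WR, ZG
Level 3: CD, CF, GB, LC, UJ, WW, YL
Level 4: LB, OO, PS
GB first appears at level 3.

3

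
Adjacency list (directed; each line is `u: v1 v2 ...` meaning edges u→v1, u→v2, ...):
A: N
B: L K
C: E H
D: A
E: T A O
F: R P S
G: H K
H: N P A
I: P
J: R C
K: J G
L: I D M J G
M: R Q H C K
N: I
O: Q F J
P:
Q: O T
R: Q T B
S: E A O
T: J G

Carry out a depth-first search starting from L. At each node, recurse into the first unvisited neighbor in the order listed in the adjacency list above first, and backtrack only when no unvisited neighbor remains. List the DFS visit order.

L → I → P → D → A → N → M → R → Q → O → F → S → E → T → J → C → H → G → K → B

Visit L
L → I
I → P
L → D
D → A
A → N
L → M
M → R
R → Q
Q → O
O → F
F → S
S → E
E → T
T → J
J → C
C → H
T → G
G → K
R → B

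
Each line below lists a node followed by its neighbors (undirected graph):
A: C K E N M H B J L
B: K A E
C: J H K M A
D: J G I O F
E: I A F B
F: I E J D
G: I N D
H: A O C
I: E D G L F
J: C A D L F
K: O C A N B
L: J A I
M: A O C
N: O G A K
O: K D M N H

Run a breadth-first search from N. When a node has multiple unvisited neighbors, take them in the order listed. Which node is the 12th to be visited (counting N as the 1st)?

Visit N; enqueue O, G, A, K → queue [O, G, A, K]
Visit O; enqueue D, M, H → queue [G, A, K, D, M, H]
Visit G; enqueue I → queue [A, K, D, M, H, I]
Visit A; enqueue C, E, B, J, L → queue [K, D, M, H, I, C, E, B, J, L]
Visit K → queue [D, M, H, I, C, E, B, J, L]
Visit D; enqueue F → queue [M, H, I, C, E, B, J, L, F]
Visit M → queue [H, I, C, E, B, J, L, F]
Visit H → queue [I, C, E, B, J, L, F]
Visit I → queue [C, E, B, J, L, F]
Visit C → queue [E, B, J, L, F]
Visit E → queue [B, J, L, F]
Visit B → queue [J, L, F]
Visit J → queue [L, F]
Visit L → queue [F]
Visit F → queue []

Visit order: N, O, G, A, K, D, M, H, I, C, E, B, J, L, F

B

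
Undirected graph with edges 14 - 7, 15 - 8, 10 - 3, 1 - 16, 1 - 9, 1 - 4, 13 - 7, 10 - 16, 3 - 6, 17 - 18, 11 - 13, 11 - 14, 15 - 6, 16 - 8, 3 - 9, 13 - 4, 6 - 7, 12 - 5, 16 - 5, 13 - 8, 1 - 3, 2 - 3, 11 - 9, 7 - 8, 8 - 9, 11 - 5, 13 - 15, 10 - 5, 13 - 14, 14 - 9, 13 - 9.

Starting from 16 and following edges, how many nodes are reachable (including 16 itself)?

BFS from 16 visits: 16, 10, 8, 5, 1, 3, 15, 13, 9, 7, 12, 11, 4, 6, 2, 14
Reachable nodes: 16 of 18 total.

16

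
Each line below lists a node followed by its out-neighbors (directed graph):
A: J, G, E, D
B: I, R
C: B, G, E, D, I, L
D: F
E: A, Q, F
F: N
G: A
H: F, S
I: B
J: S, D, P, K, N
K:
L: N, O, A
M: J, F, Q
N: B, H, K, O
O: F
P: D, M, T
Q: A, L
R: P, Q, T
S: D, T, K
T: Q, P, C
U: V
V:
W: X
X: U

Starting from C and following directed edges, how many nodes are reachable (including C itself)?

BFS from C visits: C, L, I, G, E, D, B, O, N, A, Q, F, R, K, H, J, T, P, S, M
Reachable nodes: 20 of 24 total.

20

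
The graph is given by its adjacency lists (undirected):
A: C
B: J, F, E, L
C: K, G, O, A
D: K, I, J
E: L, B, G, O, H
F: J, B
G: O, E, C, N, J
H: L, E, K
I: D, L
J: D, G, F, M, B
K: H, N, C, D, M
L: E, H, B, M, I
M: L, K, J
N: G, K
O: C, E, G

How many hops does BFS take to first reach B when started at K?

Level 0: K
Level 1: C, D, H, M, N
Level 2: A, E, G, I, J, L, O
Level 3: B, F
B first appears at level 3.

3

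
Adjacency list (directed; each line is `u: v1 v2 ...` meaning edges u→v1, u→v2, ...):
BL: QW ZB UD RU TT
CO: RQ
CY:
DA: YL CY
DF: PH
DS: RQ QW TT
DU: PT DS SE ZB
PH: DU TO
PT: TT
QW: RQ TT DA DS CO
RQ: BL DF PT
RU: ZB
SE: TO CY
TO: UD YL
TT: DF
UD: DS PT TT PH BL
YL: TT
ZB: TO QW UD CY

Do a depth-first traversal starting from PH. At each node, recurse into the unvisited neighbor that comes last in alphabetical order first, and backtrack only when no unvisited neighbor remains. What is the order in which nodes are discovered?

PH TO YL TT DF UD PT DS RQ BL ZB QW DA CY CO RU DU SE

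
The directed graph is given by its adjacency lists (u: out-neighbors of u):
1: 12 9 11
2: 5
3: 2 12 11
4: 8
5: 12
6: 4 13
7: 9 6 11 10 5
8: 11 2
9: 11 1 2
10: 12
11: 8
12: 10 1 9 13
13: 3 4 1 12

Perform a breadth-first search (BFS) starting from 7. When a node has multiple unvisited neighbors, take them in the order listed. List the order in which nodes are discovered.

7, 9, 6, 11, 10, 5, 1, 2, 4, 13, 8, 12, 3

Visit 7; enqueue 9, 6, 11, 10, 5 → queue [9, 6, 11, 10, 5]
Visit 9; enqueue 1, 2 → queue [6, 11, 10, 5, 1, 2]
Visit 6; enqueue 4, 13 → queue [11, 10, 5, 1, 2, 4, 13]
Visit 11; enqueue 8 → queue [10, 5, 1, 2, 4, 13, 8]
Visit 10; enqueue 12 → queue [5, 1, 2, 4, 13, 8, 12]
Visit 5 → queue [1, 2, 4, 13, 8, 12]
Visit 1 → queue [2, 4, 13, 8, 12]
Visit 2 → queue [4, 13, 8, 12]
Visit 4 → queue [13, 8, 12]
Visit 13; enqueue 3 → queue [8, 12, 3]
Visit 8 → queue [12, 3]
Visit 12 → queue [3]
Visit 3 → queue []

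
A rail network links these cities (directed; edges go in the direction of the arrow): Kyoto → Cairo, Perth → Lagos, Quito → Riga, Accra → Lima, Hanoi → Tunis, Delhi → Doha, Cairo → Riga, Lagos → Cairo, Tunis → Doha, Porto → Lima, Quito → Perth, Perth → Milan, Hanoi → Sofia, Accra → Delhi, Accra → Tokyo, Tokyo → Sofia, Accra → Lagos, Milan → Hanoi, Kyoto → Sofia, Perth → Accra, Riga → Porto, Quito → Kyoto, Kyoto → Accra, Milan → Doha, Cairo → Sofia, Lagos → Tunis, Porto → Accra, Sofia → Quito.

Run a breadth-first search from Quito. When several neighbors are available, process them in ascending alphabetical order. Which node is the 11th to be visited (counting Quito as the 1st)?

Delhi

Visit Quito; enqueue Kyoto, Perth, Riga → queue [Kyoto, Perth, Riga]
Visit Kyoto; enqueue Accra, Cairo, Sofia → queue [Perth, Riga, Accra, Cairo, Sofia]
Visit Perth; enqueue Lagos, Milan → queue [Riga, Accra, Cairo, Sofia, Lagos, Milan]
Visit Riga; enqueue Porto → queue [Accra, Cairo, Sofia, Lagos, Milan, Porto]
Visit Accra; enqueue Delhi, Lima, Tokyo → queue [Cairo, Sofia, Lagos, Milan, Porto, Delhi, Lima, Tokyo]
Visit Cairo → queue [Sofia, Lagos, Milan, Porto, Delhi, Lima, Tokyo]
Visit Sofia → queue [Lagos, Milan, Porto, Delhi, Lima, Tokyo]
Visit Lagos; enqueue Tunis → queue [Milan, Porto, Delhi, Lima, Tokyo, Tunis]
Visit Milan; enqueue Doha, Hanoi → queue [Porto, Delhi, Lima, Tokyo, Tunis, Doha, Hanoi]
Visit Porto → queue [Delhi, Lima, Tokyo, Tunis, Doha, Hanoi]
Visit Delhi → queue [Lima, Tokyo, Tunis, Doha, Hanoi]
Visit Lima → queue [Tokyo, Tunis, Doha, Hanoi]
Visit Tokyo → queue [Tunis, Doha, Hanoi]
Visit Tunis → queue [Doha, Hanoi]
Visit Doha → queue [Hanoi]
Visit Hanoi → queue []

Visit order: Quito, Kyoto, Perth, Riga, Accra, Cairo, Sofia, Lagos, Milan, Porto, Delhi, Lima, Tokyo, Tunis, Doha, Hanoi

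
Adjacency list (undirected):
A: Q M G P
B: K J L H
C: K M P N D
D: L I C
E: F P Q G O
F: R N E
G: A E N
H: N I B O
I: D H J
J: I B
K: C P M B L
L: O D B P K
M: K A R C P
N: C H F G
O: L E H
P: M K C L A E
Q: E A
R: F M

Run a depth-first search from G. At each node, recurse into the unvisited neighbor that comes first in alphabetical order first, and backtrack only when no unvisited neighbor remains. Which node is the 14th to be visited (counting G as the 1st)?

Visit G
G → A
A → M
M → C
C → D
D → I
I → H
H → B
B → J
B → K
K → L
L → O
O → E
E → F
F → N
F → R
E → P
E → Q

Visit order: G, A, M, C, D, I, H, B, J, K, L, O, E, F, N, R, P, Q

F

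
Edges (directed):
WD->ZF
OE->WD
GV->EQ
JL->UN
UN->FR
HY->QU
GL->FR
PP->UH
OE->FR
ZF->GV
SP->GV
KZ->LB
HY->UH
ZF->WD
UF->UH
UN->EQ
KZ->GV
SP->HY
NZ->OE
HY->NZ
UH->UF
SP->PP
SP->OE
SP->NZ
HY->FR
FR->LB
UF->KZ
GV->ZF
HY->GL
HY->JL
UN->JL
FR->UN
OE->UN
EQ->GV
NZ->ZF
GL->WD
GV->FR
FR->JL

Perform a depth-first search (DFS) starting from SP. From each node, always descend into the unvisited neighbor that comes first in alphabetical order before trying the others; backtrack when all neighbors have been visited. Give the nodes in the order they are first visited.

Visit SP
SP → GV
GV → EQ
GV → FR
FR → JL
JL → UN
FR → LB
GV → ZF
ZF → WD
SP → HY
HY → GL
HY → NZ
NZ → OE
HY → QU
HY → UH
UH → UF
UF → KZ
SP → PP

SP → GV → EQ → FR → JL → UN → LB → ZF → WD → HY → GL → NZ → OE → QU → UH → UF → KZ → PP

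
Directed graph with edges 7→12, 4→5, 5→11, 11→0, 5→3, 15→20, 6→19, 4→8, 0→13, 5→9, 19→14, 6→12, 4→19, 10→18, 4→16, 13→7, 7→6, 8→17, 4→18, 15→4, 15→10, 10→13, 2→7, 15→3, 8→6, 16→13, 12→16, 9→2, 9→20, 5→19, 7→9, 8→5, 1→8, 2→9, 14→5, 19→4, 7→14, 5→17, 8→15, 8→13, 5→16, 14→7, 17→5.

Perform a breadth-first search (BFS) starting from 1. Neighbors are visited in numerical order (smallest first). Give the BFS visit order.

1, 8, 5, 6, 13, 15, 17, 3, 9, 11, 16, 19, 12, 7, 4, 10, 20, 2, 0, 14, 18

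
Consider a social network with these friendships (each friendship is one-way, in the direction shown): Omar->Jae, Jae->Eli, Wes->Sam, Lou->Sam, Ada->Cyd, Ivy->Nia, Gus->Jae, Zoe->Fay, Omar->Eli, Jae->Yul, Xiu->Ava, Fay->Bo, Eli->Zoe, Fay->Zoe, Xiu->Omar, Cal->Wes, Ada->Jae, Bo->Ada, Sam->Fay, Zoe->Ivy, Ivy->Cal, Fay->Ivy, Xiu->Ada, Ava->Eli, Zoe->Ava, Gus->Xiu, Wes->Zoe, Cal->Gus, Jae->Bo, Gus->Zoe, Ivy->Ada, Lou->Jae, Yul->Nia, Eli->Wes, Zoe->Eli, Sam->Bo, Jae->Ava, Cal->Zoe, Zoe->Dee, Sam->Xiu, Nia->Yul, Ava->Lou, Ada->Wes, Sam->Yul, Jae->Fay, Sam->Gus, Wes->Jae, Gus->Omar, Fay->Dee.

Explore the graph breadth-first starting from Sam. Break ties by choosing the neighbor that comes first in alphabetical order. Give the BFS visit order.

Sam → Bo → Fay → Gus → Xiu → Yul → Ada → Dee → Ivy → Zoe → Jae → Omar → Ava → Nia → Cyd → Wes → Cal → Eli → Lou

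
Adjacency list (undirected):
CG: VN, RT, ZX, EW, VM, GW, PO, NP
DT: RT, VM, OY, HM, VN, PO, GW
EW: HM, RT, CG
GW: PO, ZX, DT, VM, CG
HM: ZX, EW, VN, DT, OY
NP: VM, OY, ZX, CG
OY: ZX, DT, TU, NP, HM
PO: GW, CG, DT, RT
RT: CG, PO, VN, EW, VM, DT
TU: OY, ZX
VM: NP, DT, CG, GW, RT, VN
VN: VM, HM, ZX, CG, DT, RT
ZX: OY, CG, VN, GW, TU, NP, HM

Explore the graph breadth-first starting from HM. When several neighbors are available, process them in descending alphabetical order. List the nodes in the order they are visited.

HM, ZX, VN, OY, EW, DT, TU, NP, GW, CG, VM, RT, PO

Visit HM; enqueue ZX, VN, OY, EW, DT → queue [ZX, VN, OY, EW, DT]
Visit ZX; enqueue TU, NP, GW, CG → queue [VN, OY, EW, DT, TU, NP, GW, CG]
Visit VN; enqueue VM, RT → queue [OY, EW, DT, TU, NP, GW, CG, VM, RT]
Visit OY → queue [EW, DT, TU, NP, GW, CG, VM, RT]
Visit EW → queue [DT, TU, NP, GW, CG, VM, RT]
Visit DT; enqueue PO → queue [TU, NP, GW, CG, VM, RT, PO]
Visit TU → queue [NP, GW, CG, VM, RT, PO]
Visit NP → queue [GW, CG, VM, RT, PO]
Visit GW → queue [CG, VM, RT, PO]
Visit CG → queue [VM, RT, PO]
Visit VM → queue [RT, PO]
Visit RT → queue [PO]
Visit PO → queue []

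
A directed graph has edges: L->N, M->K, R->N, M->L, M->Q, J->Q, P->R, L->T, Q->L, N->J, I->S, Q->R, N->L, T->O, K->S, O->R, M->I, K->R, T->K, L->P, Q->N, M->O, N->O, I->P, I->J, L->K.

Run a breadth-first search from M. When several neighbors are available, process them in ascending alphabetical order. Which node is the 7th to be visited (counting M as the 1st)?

Visit M; enqueue I, K, L, O, Q → queue [I, K, L, O, Q]
Visit I; enqueue J, P, S → queue [K, L, O, Q, J, P, S]
Visit K; enqueue R → queue [L, O, Q, J, P, S, R]
Visit L; enqueue N, T → queue [O, Q, J, P, S, R, N, T]
Visit O → queue [Q, J, P, S, R, N, T]
Visit Q → queue [J, P, S, R, N, T]
Visit J → queue [P, S, R, N, T]
Visit P → queue [S, R, N, T]
Visit S → queue [R, N, T]
Visit R → queue [N, T]
Visit N → queue [T]
Visit T → queue []

Visit order: M, I, K, L, O, Q, J, P, S, R, N, T

J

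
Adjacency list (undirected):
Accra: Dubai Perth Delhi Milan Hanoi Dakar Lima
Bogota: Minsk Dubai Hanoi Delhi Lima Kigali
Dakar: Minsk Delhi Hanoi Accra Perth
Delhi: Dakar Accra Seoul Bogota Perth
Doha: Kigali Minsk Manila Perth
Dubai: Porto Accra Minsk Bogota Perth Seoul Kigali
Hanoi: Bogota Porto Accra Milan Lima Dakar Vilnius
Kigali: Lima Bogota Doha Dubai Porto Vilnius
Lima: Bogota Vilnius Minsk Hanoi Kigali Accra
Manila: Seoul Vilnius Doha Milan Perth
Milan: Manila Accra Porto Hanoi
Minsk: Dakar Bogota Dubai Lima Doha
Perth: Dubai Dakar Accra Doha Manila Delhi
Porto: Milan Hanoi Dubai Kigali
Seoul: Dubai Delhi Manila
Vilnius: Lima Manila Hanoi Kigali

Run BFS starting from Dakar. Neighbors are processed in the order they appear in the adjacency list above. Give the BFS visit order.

Visit Dakar; enqueue Minsk, Delhi, Hanoi, Accra, Perth → queue [Minsk, Delhi, Hanoi, Accra, Perth]
Visit Minsk; enqueue Bogota, Dubai, Lima, Doha → queue [Delhi, Hanoi, Accra, Perth, Bogota, Dubai, Lima, Doha]
Visit Delhi; enqueue Seoul → queue [Hanoi, Accra, Perth, Bogota, Dubai, Lima, Doha, Seoul]
Visit Hanoi; enqueue Porto, Milan, Vilnius → queue [Accra, Perth, Bogota, Dubai, Lima, Doha, Seoul, Porto, Milan, Vilnius]
Visit Accra → queue [Perth, Bogota, Dubai, Lima, Doha, Seoul, Porto, Milan, Vilnius]
Visit Perth; enqueue Manila → queue [Bogota, Dubai, Lima, Doha, Seoul, Porto, Milan, Vilnius, Manila]
Visit Bogota; enqueue Kigali → queue [Dubai, Lima, Doha, Seoul, Porto, Milan, Vilnius, Manila, Kigali]
Visit Dubai → queue [Lima, Doha, Seoul, Porto, Milan, Vilnius, Manila, Kigali]
Visit Lima → queue [Doha, Seoul, Porto, Milan, Vilnius, Manila, Kigali]
Visit Doha → queue [Seoul, Porto, Milan, Vilnius, Manila, Kigali]
Visit Seoul → queue [Porto, Milan, Vilnius, Manila, Kigali]
Visit Porto → queue [Milan, Vilnius, Manila, Kigali]
Visit Milan → queue [Vilnius, Manila, Kigali]
Visit Vilnius → queue [Manila, Kigali]
Visit Manila → queue [Kigali]
Visit Kigali → queue []

Dakar → Minsk → Delhi → Hanoi → Accra → Perth → Bogota → Dubai → Lima → Doha → Seoul → Porto → Milan → Vilnius → Manila → Kigali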